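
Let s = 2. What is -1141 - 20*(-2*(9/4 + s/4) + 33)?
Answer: -1691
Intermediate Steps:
-1141 - 20*(-2*(9/4 + s/4) + 33) = -1141 - 20*(-2*(9/4 + 2/4) + 33) = -1141 - 20*(-2*(9*(¼) + 2*(¼)) + 33) = -1141 - 20*(-2*(9/4 + ½) + 33) = -1141 - 20*(-2*11/4 + 33) = -1141 - 20*(-11/2 + 33) = -1141 - 20*55/2 = -1141 - 550 = -1691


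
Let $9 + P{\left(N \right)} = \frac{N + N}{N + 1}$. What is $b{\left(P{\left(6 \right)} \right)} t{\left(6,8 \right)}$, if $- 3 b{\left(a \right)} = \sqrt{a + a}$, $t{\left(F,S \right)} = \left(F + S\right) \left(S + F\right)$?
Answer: $- \frac{28 i \sqrt{714}}{3} \approx - 249.39 i$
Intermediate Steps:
$t{\left(F,S \right)} = \left(F + S\right)^{2}$ ($t{\left(F,S \right)} = \left(F + S\right) \left(F + S\right) = \left(F + S\right)^{2}$)
$P{\left(N \right)} = -9 + \frac{2 N}{1 + N}$ ($P{\left(N \right)} = -9 + \frac{N + N}{N + 1} = -9 + \frac{2 N}{1 + N}$)
$b{\left(a \right)} = - \frac{\sqrt{2} \sqrt{a}}{3}$ ($b{\left(a \right)} = - \frac{\sqrt{a + a}}{3} = - \frac{\sqrt{2 a}}{3} = - \frac{\sqrt{2} \sqrt{a}}{3}$)
$b{\left(P{\left(6 \right)} \right)} t{\left(6,8 \right)} = - \frac{\sqrt{2} \sqrt{\frac{-9 - 42}{1 + 6}}}{3} \left(6 + 8\right)^{2} = - \frac{\sqrt{2} \sqrt{\frac{-9 - 42}{7}}}{3} \cdot 14^{2} = - \frac{\sqrt{2} \sqrt{\frac{1}{7} \left(-51\right)}}{3} \cdot 196 = - \frac{\sqrt{2} \sqrt{- \frac{51}{7}}}{3} \cdot 196 = - \frac{\sqrt{2} \frac{i \sqrt{357}}{7}}{3} \cdot 196 = - \frac{i \sqrt{714}}{21} \cdot 196 = - \frac{28 i \sqrt{714}}{3}$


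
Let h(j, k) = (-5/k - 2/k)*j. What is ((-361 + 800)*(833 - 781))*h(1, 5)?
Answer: -159796/5 ≈ -31959.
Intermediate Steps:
h(j, k) = -7*j/k (h(j, k) = (-7/k)*j = -7*j/k)
((-361 + 800)*(833 - 781))*h(1, 5) = ((-361 + 800)*(833 - 781))*(-7*1/5) = (439*52)*(-7*1*⅕) = 22828*(-7/5) = -159796/5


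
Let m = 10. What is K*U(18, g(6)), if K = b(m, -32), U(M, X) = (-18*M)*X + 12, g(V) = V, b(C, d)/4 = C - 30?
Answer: 154560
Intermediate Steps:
b(C, d) = -120 + 4*C (b(C, d) = 4*(C - 30) = 4*(-30 + C) = -120 + 4*C)
U(M, X) = 12 - 18*M*X (U(M, X) = -18*M*X + 12 = 12 - 18*M*X)
K = -80 (K = -120 + 4*10 = -120 + 40 = -80)
K*U(18, g(6)) = -80*(12 - 18*18*6) = -80*(12 - 1944) = -80*(-1932) = 154560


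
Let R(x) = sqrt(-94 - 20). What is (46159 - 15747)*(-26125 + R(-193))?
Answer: -794513500 + 30412*I*sqrt(114) ≈ -7.9451e+8 + 3.2471e+5*I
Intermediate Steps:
R(x) = I*sqrt(114) (R(x) = sqrt(-114) = I*sqrt(114))
(46159 - 15747)*(-26125 + R(-193)) = (46159 - 15747)*(-26125 + I*sqrt(114)) = 30412*(-26125 + I*sqrt(114)) = -794513500 + 30412*I*sqrt(114)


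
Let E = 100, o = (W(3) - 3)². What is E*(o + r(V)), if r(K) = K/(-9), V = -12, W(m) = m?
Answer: 400/3 ≈ 133.33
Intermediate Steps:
r(K) = -K/9 (r(K) = K*(-⅑) = -K/9)
o = 0 (o = (3 - 3)² = 0² = 0)
E*(o + r(V)) = 100*(0 - ⅑*(-12)) = 100*(0 + 4/3) = 100*(4/3) = 400/3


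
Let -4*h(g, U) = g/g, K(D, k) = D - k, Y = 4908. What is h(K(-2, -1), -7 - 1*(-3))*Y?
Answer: -1227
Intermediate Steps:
h(g, U) = -¼ (h(g, U) = -g/(4*g) = -¼*1 = -¼)
h(K(-2, -1), -7 - 1*(-3))*Y = -¼*4908 = -1227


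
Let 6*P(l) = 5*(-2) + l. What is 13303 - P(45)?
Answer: 79783/6 ≈ 13297.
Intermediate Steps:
P(l) = -5/3 + l/6 (P(l) = (5*(-2) + l)/6 = (-10 + l)/6 = -5/3 + l/6)
13303 - P(45) = 13303 - (-5/3 + (⅙)*45) = 13303 - (-5/3 + 15/2) = 13303 - 1*35/6 = 13303 - 35/6 = 79783/6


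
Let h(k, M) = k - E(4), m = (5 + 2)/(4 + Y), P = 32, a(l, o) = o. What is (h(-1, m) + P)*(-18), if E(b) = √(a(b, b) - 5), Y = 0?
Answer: -558 + 18*I ≈ -558.0 + 18.0*I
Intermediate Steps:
E(b) = √(-5 + b) (E(b) = √(b - 5) = √(-5 + b))
m = 7/4 (m = (5 + 2)/(4 + 0) = 7/4 ≈ 1.7500)
h(k, M) = k - I (h(k, M) = k - √(-5 + 4) = k - √(-1) = k - I)
(h(-1, m) + P)*(-18) = ((-1 - I) + 32)*(-18) = (31 - I)*(-18) = -558 + 18*I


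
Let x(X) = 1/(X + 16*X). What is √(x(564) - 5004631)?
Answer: I*√115018611658719/4794 ≈ 2237.1*I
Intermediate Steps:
x(X) = 1/(17*X)
√(x(564) - 5004631) = √((1/17)/564 - 5004631) = √((1/17)*(1/564) - 5004631) = √(1/9588 - 5004631) = √(-47984402027/9588) = I*√115018611658719/4794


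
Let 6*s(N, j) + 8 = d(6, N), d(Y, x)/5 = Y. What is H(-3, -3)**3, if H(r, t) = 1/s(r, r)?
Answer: 27/1331 ≈ 0.020285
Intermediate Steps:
d(Y, x) = 5*Y
s(N, j) = 11/3 (s(N, j) = -4/3 + (5*6)/6 = -4/3 + (1/6)*30 = -4/3 + 5 = 11/3)
H(r, t) = 3/11 (H(r, t) = 1/(11/3) = 3/11)
H(-3, -3)**3 = (3/11)**3 = 27/1331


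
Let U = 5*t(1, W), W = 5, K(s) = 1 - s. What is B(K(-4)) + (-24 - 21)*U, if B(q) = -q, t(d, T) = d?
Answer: -230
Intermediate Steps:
U = 5 (U = 5*1 = 5)
B(K(-4)) + (-24 - 21)*U = -(1 - 1*(-4)) + (-24 - 21)*5 = -(1 + 4) - 45*5 = -1*5 - 225 = -5 - 225 = -230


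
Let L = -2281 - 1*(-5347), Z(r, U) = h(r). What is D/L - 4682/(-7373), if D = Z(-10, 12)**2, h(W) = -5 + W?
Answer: 73123/103222 ≈ 0.70841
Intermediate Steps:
Z(r, U) = -5 + r
D = 225 (D = (-5 - 10)**2 = (-15)**2 = 225)
L = 3066 (L = -2281 + 5347 = 3066)
D/L - 4682/(-7373) = 225/3066 - 4682/(-7373) = 225*(1/3066) - 4682*(-1/7373) = 75/1022 + 4682/7373 = 73123/103222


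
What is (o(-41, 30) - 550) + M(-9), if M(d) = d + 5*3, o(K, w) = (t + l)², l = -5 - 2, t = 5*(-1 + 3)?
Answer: -535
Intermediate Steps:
t = 10 (t = 5*2 = 10)
l = -7
o(K, w) = 9 (o(K, w) = (10 - 7)² = 3² = 9)
M(d) = 15 + d (M(d) = d + 15 = 15 + d)
(o(-41, 30) - 550) + M(-9) = (9 - 550) + (15 - 9) = -541 + 6 = -535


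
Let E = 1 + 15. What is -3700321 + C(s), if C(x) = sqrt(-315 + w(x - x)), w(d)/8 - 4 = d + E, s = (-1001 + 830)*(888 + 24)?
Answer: -3700321 + I*sqrt(155) ≈ -3.7003e+6 + 12.45*I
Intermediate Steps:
E = 16
s = -155952 (s = -171*912 = -155952)
w(d) = 160 + 8*d (w(d) = 32 + 8*(d + 16) = 32 + 8*(16 + d) = 32 + (128 + 8*d) = 160 + 8*d)
C(x) = I*sqrt(155) (C(x) = sqrt(-315 + (160 + 8*(x - x))) = sqrt(-315 + (160 + 8*0)) = sqrt(-315 + (160 + 0)) = sqrt(-315 + 160) = sqrt(-155) = I*sqrt(155))
-3700321 + C(s) = -3700321 + I*sqrt(155)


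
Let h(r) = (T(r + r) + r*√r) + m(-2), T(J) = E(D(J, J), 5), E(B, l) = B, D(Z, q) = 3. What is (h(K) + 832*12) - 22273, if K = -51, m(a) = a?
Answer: -12288 - 51*I*√51 ≈ -12288.0 - 364.21*I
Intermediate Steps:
T(J) = 3
h(r) = 1 + r^(3/2) (h(r) = (3 + r*√r) - 2 = (3 + r^(3/2)) - 2 = 1 + r^(3/2))
(h(K) + 832*12) - 22273 = ((1 + (-51)^(3/2)) + 832*12) - 22273 = ((1 - 51*I*√51) + 9984) - 22273 = (9985 - 51*I*√51) - 22273 = -12288 - 51*I*√51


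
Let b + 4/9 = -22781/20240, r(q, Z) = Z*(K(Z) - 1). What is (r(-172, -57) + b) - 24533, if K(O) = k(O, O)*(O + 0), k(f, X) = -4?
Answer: -620562319/16560 ≈ -37474.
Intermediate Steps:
K(O) = -4*O (K(O) = -4*(O + 0) = -4*O)
r(q, Z) = Z*(-1 - 4*Z) (r(q, Z) = Z*(-4*Z - 1) = Z*(-1 - 4*Z))
b = -25999/16560 (b = -4/9 - 22781/20240 = -4/9 - 22781*1/20240 = -4/9 - 2071/1840 = -25999/16560 ≈ -1.5700)
(r(-172, -57) + b) - 24533 = (-57*(-1 - 4*(-57)) - 25999/16560) - 24533 = (-57*(-1 + 228) - 25999/16560) - 24533 = (-57*227 - 25999/16560) - 24533 = (-12939 - 25999/16560) - 24533 = -214295839/16560 - 24533 = -620562319/16560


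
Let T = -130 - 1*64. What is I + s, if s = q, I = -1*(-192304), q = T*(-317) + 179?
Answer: 253981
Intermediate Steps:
T = -194 (T = -130 - 64 = -194)
q = 61677 (q = -194*(-317) + 179 = 61498 + 179 = 61677)
I = 192304
s = 61677
I + s = 192304 + 61677 = 253981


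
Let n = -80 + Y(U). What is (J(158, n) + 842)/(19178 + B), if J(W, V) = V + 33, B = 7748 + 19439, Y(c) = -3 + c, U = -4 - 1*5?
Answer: 261/15455 ≈ 0.016888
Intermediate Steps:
U = -9 (U = -4 - 5 = -9)
n = -92 (n = -80 + (-3 - 9) = -80 - 12 = -92)
B = 27187
J(W, V) = 33 + V
(J(158, n) + 842)/(19178 + B) = ((33 - 92) + 842)/(19178 + 27187) = (-59 + 842)/46365 = 783*(1/46365) = 261/15455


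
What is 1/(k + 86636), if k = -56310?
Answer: 1/30326 ≈ 3.2975e-5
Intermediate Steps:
1/(k + 86636) = 1/(-56310 + 86636) = 1/30326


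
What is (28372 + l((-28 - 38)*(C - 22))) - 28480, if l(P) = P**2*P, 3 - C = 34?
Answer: 42801541884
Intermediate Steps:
C = -31 (C = 3 - 1*34 = 3 - 34 = -31)
l(P) = P**3
(28372 + l((-28 - 38)*(C - 22))) - 28480 = (28372 + ((-28 - 38)*(-31 - 22))**3) - 28480 = (28372 + (-66*(-53))**3) - 28480 = (28372 + 3498**3) - 28480 = (28372 + 42801541992) - 28480 = 42801570364 - 28480 = 42801541884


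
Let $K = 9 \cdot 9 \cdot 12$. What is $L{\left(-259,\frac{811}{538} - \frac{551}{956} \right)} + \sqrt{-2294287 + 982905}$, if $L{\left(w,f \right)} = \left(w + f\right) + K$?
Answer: $\frac{183597371}{257164} + i \sqrt{1311382} \approx 713.93 + 1145.2 i$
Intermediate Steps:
$K = 972$ ($K = 81 \cdot 12 = 972$)
$L{\left(w,f \right)} = 972 + f + w$ ($L{\left(w,f \right)} = \left(w + f\right) + 972 = \left(f + w\right) + 972 = 972 + f + w$)
$L{\left(-259,\frac{811}{538} - \frac{551}{956} \right)} + \sqrt{-2294287 + 982905} = \left(972 + \left(\frac{811}{538} - \frac{551}{956}\right) - 259\right) + \sqrt{-2294287 + 982905} = \left(972 + \left(811 \cdot \frac{1}{538} - \frac{551}{956}\right) - 259\right) + \sqrt{-1311382} = \left(972 + \left(\frac{811}{538} - \frac{551}{956}\right) - 259\right) + i \sqrt{1311382} = \left(972 + \frac{239439}{257164} - 259\right) + i \sqrt{1311382} = \frac{183597371}{257164} + i \sqrt{1311382}$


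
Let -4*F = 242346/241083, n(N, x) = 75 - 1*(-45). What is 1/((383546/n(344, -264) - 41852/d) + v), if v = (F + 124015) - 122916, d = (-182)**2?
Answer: 13309388820/57146547561241 ≈ 0.00023290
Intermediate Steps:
n(N, x) = 120 (n(N, x) = 75 + 45 = 120)
d = 33124
F = -40391/160722 (F = -121173/(2*241083) = -1/4*80782/80361 = -40391/160722 ≈ -0.25131)
v = 176593087/160722 (v = (-40391/160722 + 124015) - 122916 = 19931898439/160722 - 122916 = 176593087/160722 ≈ 1098.7)
1/((383546/n(344, -264) - 41852/d) + v) = 1/((383546/120 - 41852/33124) + 176593087/160722) = 1/((383546*(1/120) - 41852*1/33124) + 176593087/160722) = 1/((191773/60 - 10463/8281) + 176593087/160722) = 1/(1587444433/496860 + 176593087/160722) = 1/(57146547561241/13309388820) = 13309388820/57146547561241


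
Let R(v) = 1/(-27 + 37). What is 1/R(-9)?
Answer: 10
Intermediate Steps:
R(v) = ⅒ (R(v) = 1/10 = ⅒)
1/R(-9) = 1/(⅒) = 10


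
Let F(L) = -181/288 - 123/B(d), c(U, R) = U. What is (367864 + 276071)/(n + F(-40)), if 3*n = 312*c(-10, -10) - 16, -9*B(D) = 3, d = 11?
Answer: -37090656/38993 ≈ -951.21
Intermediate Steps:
B(D) = -⅓ (B(D) = -⅑*3 = -⅓)
n = -3136/3 (n = (312*(-10) - 16)/3 = (-3120 - 16)/3 = (⅓)*(-3136) = -3136/3 ≈ -1045.3)
F(L) = 106091/288 (F(L) = -181/288 - 123/(-⅓) = -181*1/288 - 123*(-3) = -181/288 + 369 = 106091/288)
(367864 + 276071)/(n + F(-40)) = (367864 + 276071)/(-3136/3 + 106091/288) = 643935/(-194965/288) = 643935*(-288/194965) = -37090656/38993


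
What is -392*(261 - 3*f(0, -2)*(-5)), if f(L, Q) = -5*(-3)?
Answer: -190512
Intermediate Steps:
f(L, Q) = 15
-392*(261 - 3*f(0, -2)*(-5)) = -392*(261 - 3*15*(-5)) = -392*(261 - 45*(-5)) = -392*(261 + 225) = -392*486 = -190512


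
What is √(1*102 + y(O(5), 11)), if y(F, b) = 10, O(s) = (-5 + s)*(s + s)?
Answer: 4*√7 ≈ 10.583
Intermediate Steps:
O(s) = 2*s*(-5 + s) (O(s) = (-5 + s)*(2*s) = 2*s*(-5 + s))
√(1*102 + y(O(5), 11)) = √(1*102 + 10) = √(102 + 10) = √112 = 4*√7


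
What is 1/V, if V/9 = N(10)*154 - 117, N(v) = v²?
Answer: 1/137547 ≈ 7.2702e-6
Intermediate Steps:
V = 137547 (V = 9*(10²*154 - 117) = 9*(100*154 - 117) = 9*(15400 - 117) = 9*15283 = 137547)
1/V = 1/137547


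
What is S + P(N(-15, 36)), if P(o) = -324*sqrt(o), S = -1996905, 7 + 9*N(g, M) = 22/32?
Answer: -1996905 - 27*I*sqrt(101) ≈ -1.9969e+6 - 271.35*I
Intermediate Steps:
N(g, M) = -101/144 (N(g, M) = -7/9 + (22/32)/9 = -7/9 + (22*(1/32))/9 = -7/9 + (1/9)*(11/16) = -7/9 + 11/144 = -101/144)
S + P(N(-15, 36)) = -1996905 - 27*I*sqrt(101)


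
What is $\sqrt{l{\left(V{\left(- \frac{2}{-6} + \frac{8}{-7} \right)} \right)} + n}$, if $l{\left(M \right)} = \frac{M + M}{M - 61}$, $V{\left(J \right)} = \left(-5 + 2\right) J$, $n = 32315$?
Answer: $\frac{3 \sqrt{150892710}}{205} \approx 179.76$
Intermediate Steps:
$V{\left(J \right)} = - 3 J$
$l{\left(M \right)} = \frac{2 M}{-61 + M}$
$\sqrt{l{\left(V{\left(- \frac{2}{-6} + \frac{8}{-7} \right)} \right)} + n} = \sqrt{\frac{2 \left(- 3 \left(- \frac{2}{-6} + \frac{8}{-7}\right)\right)}{-61 - 3 \left(- \frac{2}{-6} + \frac{8}{-7}\right)} + 32315} = \sqrt{\frac{2 \left(- 3 \left(\left(-2\right) \left(- \frac{1}{6}\right) + 8 \left(- \frac{1}{7}\right)\right)\right)}{-61 - 3 \left(\left(-2\right) \left(- \frac{1}{6}\right) + 8 \left(- \frac{1}{7}\right)\right)} + 32315} = \sqrt{\frac{2 \left(- 3 \left(\frac{1}{3} - \frac{8}{7}\right)\right)}{-61 - 3 \left(\frac{1}{3} - \frac{8}{7}\right)} + 32315} = \sqrt{\frac{2 \left(\left(-3\right) \left(- \frac{17}{21}\right)\right)}{-61 - - \frac{17}{7}} + 32315} = \sqrt{2 \cdot \frac{17}{7} \frac{1}{-61 + \frac{17}{7}} + 32315} = \sqrt{2 \cdot \frac{17}{7} \frac{1}{- \frac{410}{7}} + 32315} = \sqrt{2 \cdot \frac{17}{7} \left(- \frac{7}{410}\right) + 32315} = \sqrt{- \frac{17}{205} + 32315} = \sqrt{\frac{6624558}{205}} = \frac{3 \sqrt{150892710}}{205}$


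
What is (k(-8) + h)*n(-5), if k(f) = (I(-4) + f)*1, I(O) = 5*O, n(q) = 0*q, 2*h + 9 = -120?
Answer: 0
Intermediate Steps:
h = -129/2 (h = -9/2 + (½)*(-120) = -9/2 - 60 = -129/2 ≈ -64.500)
n(q) = 0
k(f) = -20 + f (k(f) = (5*(-4) + f)*1 = (-20 + f)*1 = -20 + f)
(k(-8) + h)*n(-5) = ((-20 - 8) - 129/2)*0 = (-28 - 129/2)*0 = -185/2*0 = 0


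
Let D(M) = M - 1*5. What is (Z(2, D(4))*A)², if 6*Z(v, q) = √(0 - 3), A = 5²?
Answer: -625/12 ≈ -52.083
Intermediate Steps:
D(M) = -5 + M (D(M) = M - 5 = -5 + M)
A = 25
Z(v, q) = I*√3/6 (Z(v, q) = √(0 - 3)/6 = √(-3)/6 = (I*√3)/6 = I*√3/6)
(Z(2, D(4))*A)² = ((I*√3/6)*25)² = (25*I*√3/6)² = -625/12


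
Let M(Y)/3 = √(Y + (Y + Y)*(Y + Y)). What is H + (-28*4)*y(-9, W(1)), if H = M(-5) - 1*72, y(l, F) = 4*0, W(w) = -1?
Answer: -72 + 3*√95 ≈ -42.760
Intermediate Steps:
y(l, F) = 0
M(Y) = 3*√(Y + 4*Y²) (M(Y) = 3*√(Y + (Y + Y)*(Y + Y)) = 3*√(Y + (2*Y)*(2*Y)) = 3*√(Y + 4*Y²))
H = -72 + 3*√95 (H = 3*√(-5*(1 + 4*(-5))) - 1*72 = 3*√(-5*(1 - 20)) - 72 = 3*√(-5*(-19)) - 72 = 3*√95 - 72 = -72 + 3*√95 ≈ -42.760)
H + (-28*4)*y(-9, W(1)) = (-72 + 3*√95) - 28*4*0 = (-72 + 3*√95) - 112*0 = (-72 + 3*√95) + 0 = -72 + 3*√95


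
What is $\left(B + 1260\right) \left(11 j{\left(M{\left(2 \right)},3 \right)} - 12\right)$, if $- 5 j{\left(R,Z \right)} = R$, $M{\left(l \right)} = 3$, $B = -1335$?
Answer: $1395$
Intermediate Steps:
$j{\left(R,Z \right)} = - \frac{R}{5}$
$\left(B + 1260\right) \left(11 j{\left(M{\left(2 \right)},3 \right)} - 12\right) = \left(-1335 + 1260\right) \left(11 \left(\left(- \frac{1}{5}\right) 3\right) - 12\right) = - 75 \left(11 \left(- \frac{3}{5}\right) - 12\right) = - 75 \left(- \frac{33}{5} - 12\right) = \left(-75\right) \left(- \frac{93}{5}\right) = 1395$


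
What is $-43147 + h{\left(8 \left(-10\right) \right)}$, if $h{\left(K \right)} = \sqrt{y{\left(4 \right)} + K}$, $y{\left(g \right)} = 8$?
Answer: $-43147 + 6 i \sqrt{2} \approx -43147.0 + 8.4853 i$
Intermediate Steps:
$h{\left(K \right)} = \sqrt{8 + K}$
$-43147 + h{\left(8 \left(-10\right) \right)} = -43147 + \sqrt{8 + 8 \left(-10\right)} = -43147 + \sqrt{8 - 80} = -43147 + \sqrt{-72} = -43147 + 6 i \sqrt{2}$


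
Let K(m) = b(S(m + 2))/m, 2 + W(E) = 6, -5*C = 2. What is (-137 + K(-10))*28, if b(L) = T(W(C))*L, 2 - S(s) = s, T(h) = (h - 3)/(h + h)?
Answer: -7679/2 ≈ -3839.5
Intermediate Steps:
C = -⅖ (C = -⅕*2 = -⅖ ≈ -0.40000)
W(E) = 4 (W(E) = -2 + 6 = 4)
T(h) = (-3 + h)/(2*h) (T(h) = (-3 + h)/((2*h)) = (-3 + h)*(1/(2*h)) = (-3 + h)/(2*h))
S(s) = 2 - s
b(L) = L/8 (b(L) = ((½)*(-3 + 4)/4)*L = ((½)*(¼)*1)*L = L/8)
K(m) = -⅛ (K(m) = ((2 - (m + 2))/8)/m = ((2 - (2 + m))/8)/m = ((2 + (-2 - m))/8)/m = ((-m)/8)/m = (-m/8)/m = -⅛)
(-137 + K(-10))*28 = (-137 - ⅛)*28 = -1097/8*28 = -7679/2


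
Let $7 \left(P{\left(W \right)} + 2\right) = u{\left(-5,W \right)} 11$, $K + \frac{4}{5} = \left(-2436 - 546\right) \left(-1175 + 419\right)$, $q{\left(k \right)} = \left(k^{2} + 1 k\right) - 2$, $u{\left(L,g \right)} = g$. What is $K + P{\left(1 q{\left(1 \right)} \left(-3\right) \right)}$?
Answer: $\frac{11271946}{5} \approx 2.2544 \cdot 10^{6}$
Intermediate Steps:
$q{\left(k \right)} = -2 + k + k^{2}$ ($q{\left(k \right)} = \left(k^{2} + k\right) - 2 = \left(k + k^{2}\right) - 2 = -2 + k + k^{2}$)
$K = \frac{11271956}{5}$ ($K = - \frac{4}{5} + \left(-2436 - 546\right) \left(-1175 + 419\right) = - \frac{4}{5} - -2254392 = - \frac{4}{5} + 2254392 = \frac{11271956}{5} \approx 2.2544 \cdot 10^{6}$)
$P{\left(W \right)} = -2 + \frac{11 W}{7}$ ($P{\left(W \right)} = -2 + \frac{W 11}{7} = -2 + \frac{11 W}{7}$)
$K + P{\left(1 q{\left(1 \right)} \left(-3\right) \right)} = \frac{11271956}{5} - \left(2 - \frac{11 \cdot 1 \left(-2 + 1 + 1^{2}\right) \left(-3\right)}{7}\right) = \frac{11271956}{5} - \left(2 - \frac{11 \cdot 1 \left(-2 + 1 + 1\right) \left(-3\right)}{7}\right) = \frac{11271956}{5} - \left(2 - \frac{11 \cdot 1 \cdot 0 \left(-3\right)}{7}\right) = \frac{11271956}{5} - \left(2 - \frac{11 \cdot 0 \left(-3\right)}{7}\right) = \frac{11271956}{5} + \left(-2 + \frac{11}{7} \cdot 0\right) = \frac{11271956}{5} + \left(-2 + 0\right) = \frac{11271956}{5} - 2 = \frac{11271946}{5}$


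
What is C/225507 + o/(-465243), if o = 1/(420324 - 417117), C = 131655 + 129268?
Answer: 129768688564772/112154726371869 ≈ 1.1571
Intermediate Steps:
C = 260923
o = 1/3207 ≈ 0.00031182
C/225507 + o/(-465243) = 260923/225507 + (1/3207)/(-465243) = 260923*(1/225507) + (1/3207)*(-1/465243) = 260923/225507 - 1/1492034301 = 129768688564772/112154726371869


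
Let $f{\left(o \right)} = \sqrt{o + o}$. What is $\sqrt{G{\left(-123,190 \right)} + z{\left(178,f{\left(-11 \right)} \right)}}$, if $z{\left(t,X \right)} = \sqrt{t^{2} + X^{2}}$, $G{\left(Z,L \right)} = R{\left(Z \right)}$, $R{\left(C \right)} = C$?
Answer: $\sqrt{-123 + 3 \sqrt{3518}} \approx 7.412$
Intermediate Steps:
$G{\left(Z,L \right)} = Z$
$f{\left(o \right)} = \sqrt{2} \sqrt{o}$ ($f{\left(o \right)} = \sqrt{2 o} = \sqrt{2} \sqrt{o}$)
$z{\left(t,X \right)} = \sqrt{X^{2} + t^{2}}$
$\sqrt{G{\left(-123,190 \right)} + z{\left(178,f{\left(-11 \right)} \right)}} = \sqrt{-123 + \sqrt{\left(\sqrt{2} \sqrt{-11}\right)^{2} + 178^{2}}} = \sqrt{-123 + \sqrt{\left(\sqrt{2} i \sqrt{11}\right)^{2} + 31684}} = \sqrt{-123 + \sqrt{\left(i \sqrt{22}\right)^{2} + 31684}} = \sqrt{-123 + \sqrt{-22 + 31684}} = \sqrt{-123 + \sqrt{31662}} = \sqrt{-123 + 3 \sqrt{3518}}$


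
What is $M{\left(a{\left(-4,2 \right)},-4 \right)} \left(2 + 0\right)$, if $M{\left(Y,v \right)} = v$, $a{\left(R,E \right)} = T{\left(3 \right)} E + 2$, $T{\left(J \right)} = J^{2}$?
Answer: $-8$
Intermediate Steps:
$a{\left(R,E \right)} = 2 + 9 E$ ($a{\left(R,E \right)} = 3^{2} E + 2 = 9 E + 2 = 2 + 9 E$)
$M{\left(a{\left(-4,2 \right)},-4 \right)} \left(2 + 0\right) = - 4 \left(2 + 0\right) = \left(-4\right) 2 = -8$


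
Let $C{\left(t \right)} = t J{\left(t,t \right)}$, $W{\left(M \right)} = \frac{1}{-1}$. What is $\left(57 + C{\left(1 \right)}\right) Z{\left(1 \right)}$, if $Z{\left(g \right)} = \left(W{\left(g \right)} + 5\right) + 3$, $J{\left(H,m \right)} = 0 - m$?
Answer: $392$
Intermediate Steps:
$J{\left(H,m \right)} = - m$
$W{\left(M \right)} = -1$
$C{\left(t \right)} = - t^{2}$ ($C{\left(t \right)} = t \left(- t\right) = - t^{2}$)
$Z{\left(g \right)} = 7$ ($Z{\left(g \right)} = \left(-1 + 5\right) + 3 = 4 + 3 = 7$)
$\left(57 + C{\left(1 \right)}\right) Z{\left(1 \right)} = \left(57 - 1^{2}\right) 7 = \left(57 - 1\right) 7 = 56 \cdot 7 = 392$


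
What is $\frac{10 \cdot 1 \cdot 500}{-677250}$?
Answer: $- \frac{20}{2709} \approx -0.0073828$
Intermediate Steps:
$\frac{10 \cdot 1 \cdot 500}{-677250} = 10 \cdot 500 \left(- \frac{1}{677250}\right) = 5000 \left(- \frac{1}{677250}\right) = - \frac{20}{2709}$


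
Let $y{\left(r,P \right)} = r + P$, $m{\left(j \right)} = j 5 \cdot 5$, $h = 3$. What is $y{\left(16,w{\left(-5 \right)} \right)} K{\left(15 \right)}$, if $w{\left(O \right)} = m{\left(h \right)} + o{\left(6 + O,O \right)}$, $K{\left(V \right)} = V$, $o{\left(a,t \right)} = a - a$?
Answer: $1365$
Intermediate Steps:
$o{\left(a,t \right)} = 0$
$m{\left(j \right)} = 25 j$ ($m{\left(j \right)} = 5 j 5 = 25 j$)
$w{\left(O \right)} = 75$ ($w{\left(O \right)} = 25 \cdot 3 + 0 = 75 + 0 = 75$)
$y{\left(r,P \right)} = P + r$
$y{\left(16,w{\left(-5 \right)} \right)} K{\left(15 \right)} = \left(75 + 16\right) 15 = 91 \cdot 15 = 1365$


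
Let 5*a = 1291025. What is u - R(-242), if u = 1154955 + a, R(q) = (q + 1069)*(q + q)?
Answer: 1813428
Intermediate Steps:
a = 258205 (a = (⅕)*1291025 = 258205)
R(q) = 2*q*(1069 + q) (R(q) = (1069 + q)*(2*q) = 2*q*(1069 + q))
u = 1413160 (u = 1154955 + 258205 = 1413160)
u - R(-242) = 1413160 - 2*(-242)*(1069 - 242) = 1413160 - 2*(-242)*827 = 1413160 - 1*(-400268) = 1413160 + 400268 = 1813428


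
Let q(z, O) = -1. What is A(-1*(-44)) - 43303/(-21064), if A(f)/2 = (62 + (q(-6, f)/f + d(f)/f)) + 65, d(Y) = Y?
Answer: 59782025/231704 ≈ 258.01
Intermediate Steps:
A(f) = 256 - 2/f (A(f) = 2*((62 + (-1/f + f/f)) + 65) = 2*((62 + (-1/f + 1)) + 65) = 2*((62 + (1 - 1/f)) + 65) = 2*((63 - 1/f) + 65) = 2*(128 - 1/f) = 256 - 2/f)
A(-1*(-44)) - 43303/(-21064) = (256 - 2/((-1*(-44)))) - 43303/(-21064) = (256 - 2/44) - 43303*(-1/21064) = (256 - 2*1/44) + 43303/21064 = (256 - 1/22) + 43303/21064 = 5631/22 + 43303/21064 = 59782025/231704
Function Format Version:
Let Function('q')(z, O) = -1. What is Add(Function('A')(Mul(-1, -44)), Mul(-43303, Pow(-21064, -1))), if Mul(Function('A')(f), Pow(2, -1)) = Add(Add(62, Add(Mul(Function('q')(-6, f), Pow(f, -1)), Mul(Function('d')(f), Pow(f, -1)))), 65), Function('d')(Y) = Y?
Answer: Rational(59782025, 231704) ≈ 258.01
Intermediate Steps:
Function('A')(f) = Add(256, Mul(-2, Pow(f, -1))) (Function('A')(f) = Mul(2, Add(Add(62, Add(Mul(-1, Pow(f, -1)), Mul(f, Pow(f, -1)))), 65)) = Mul(2, Add(Add(62, Add(Mul(-1, Pow(f, -1)), 1)), 65)) = Mul(2, Add(Add(62, Add(1, Mul(-1, Pow(f, -1)))), 65)) = Mul(2, Add(Add(63, Mul(-1, Pow(f, -1))), 65)) = Mul(2, Add(128, Mul(-1, Pow(f, -1)))) = Add(256, Mul(-2, Pow(f, -1))))
Add(Function('A')(Mul(-1, -44)), Mul(-43303, Pow(-21064, -1))) = Add(Add(256, Mul(-2, Pow(Mul(-1, -44), -1))), Mul(-43303, Pow(-21064, -1))) = Add(Add(256, Mul(-2, Pow(44, -1))), Mul(-43303, Rational(-1, 21064))) = Add(Add(256, Mul(-2, Rational(1, 44))), Rational(43303, 21064)) = Add(Add(256, Rational(-1, 22)), Rational(43303, 21064)) = Add(Rational(5631, 22), Rational(43303, 21064)) = Rational(59782025, 231704)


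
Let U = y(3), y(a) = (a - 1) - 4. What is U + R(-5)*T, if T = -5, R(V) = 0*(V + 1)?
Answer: -2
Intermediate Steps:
y(a) = -5 + a (y(a) = (-1 + a) - 4 = -5 + a)
R(V) = 0 (R(V) = 0*(1 + V) = 0)
U = -2 (U = -5 + 3 = -2)
U + R(-5)*T = -2 + 0*(-5) = -2 + 0 = -2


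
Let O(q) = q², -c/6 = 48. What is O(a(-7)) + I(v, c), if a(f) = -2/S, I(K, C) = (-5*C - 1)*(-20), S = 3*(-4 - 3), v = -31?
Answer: -12691976/441 ≈ -28780.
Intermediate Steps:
c = -288 (c = -6*48 = -288)
S = -21 (S = 3*(-7) = -21)
I(K, C) = 20 + 100*C (I(K, C) = (-1 - 5*C)*(-20) = 20 + 100*C)
a(f) = 2/21 (a(f) = -2/(-21) = -2*(-1/21) = 2/21)
O(a(-7)) + I(v, c) = (2/21)² + (20 + 100*(-288)) = 4/441 + (20 - 28800) = 4/441 - 28780 = -12691976/441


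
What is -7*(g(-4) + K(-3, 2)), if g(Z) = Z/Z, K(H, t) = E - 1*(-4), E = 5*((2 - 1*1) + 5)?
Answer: -245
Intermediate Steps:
E = 30 (E = 5*((2 - 1) + 5) = 5*(1 + 5) = 5*6 = 30)
K(H, t) = 34 (K(H, t) = 30 - 1*(-4) = 30 + 4 = 34)
g(Z) = 1
-7*(g(-4) + K(-3, 2)) = -7*(1 + 34) = -7*35 = -245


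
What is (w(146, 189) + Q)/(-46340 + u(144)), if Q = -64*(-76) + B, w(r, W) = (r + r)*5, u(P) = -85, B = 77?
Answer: -6401/46425 ≈ -0.13788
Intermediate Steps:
w(r, W) = 10*r (w(r, W) = (2*r)*5 = 10*r)
Q = 4941 (Q = -64*(-76) + 77 = 4864 + 77 = 4941)
(w(146, 189) + Q)/(-46340 + u(144)) = (10*146 + 4941)/(-46340 - 85) = (1460 + 4941)/(-46425) = 6401*(-1/46425) = -6401/46425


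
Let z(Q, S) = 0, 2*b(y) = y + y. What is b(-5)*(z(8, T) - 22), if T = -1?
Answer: 110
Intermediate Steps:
b(y) = y (b(y) = (y + y)/2 = (2*y)/2 = y)
b(-5)*(z(8, T) - 22) = -5*(0 - 22) = -5*(-22) = 110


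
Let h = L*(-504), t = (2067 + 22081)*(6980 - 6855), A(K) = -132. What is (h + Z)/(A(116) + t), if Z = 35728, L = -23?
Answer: 5915/377296 ≈ 0.015677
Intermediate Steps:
t = 3018500 (t = 24148*125 = 3018500)
h = 11592 (h = -23*(-504) = 11592)
(h + Z)/(A(116) + t) = (11592 + 35728)/(-132 + 3018500) = 47320/3018368 = 47320*(1/3018368) = 5915/377296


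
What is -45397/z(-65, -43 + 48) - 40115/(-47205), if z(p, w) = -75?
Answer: 143064934/236025 ≈ 606.14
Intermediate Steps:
-45397/z(-65, -43 + 48) - 40115/(-47205) = -45397/(-75) - 40115/(-47205) = -45397*(-1/75) - 40115*(-1/47205) = 45397/75 + 8023/9441 = 143064934/236025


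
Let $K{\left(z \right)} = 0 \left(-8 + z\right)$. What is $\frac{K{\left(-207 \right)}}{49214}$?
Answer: $0$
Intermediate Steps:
$K{\left(z \right)} = 0$
$\frac{K{\left(-207 \right)}}{49214} = \frac{0}{49214} = 0 \cdot \frac{1}{49214} = 0$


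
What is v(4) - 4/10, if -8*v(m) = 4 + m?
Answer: -7/5 ≈ -1.4000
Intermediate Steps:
v(m) = -1/2 - m/8 (v(m) = -(4 + m)/8 = -1/2 - m/8)
v(4) - 4/10 = (-1/2 - 1/8*4) - 4/10 = (-1/2 - 1/2) - 4*1/10 = -1 - 2/5 = -7/5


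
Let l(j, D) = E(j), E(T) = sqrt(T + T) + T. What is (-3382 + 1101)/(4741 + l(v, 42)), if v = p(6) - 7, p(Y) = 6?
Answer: -5405970/11233801 + 2281*I*sqrt(2)/22467602 ≈ -0.48122 + 0.00014358*I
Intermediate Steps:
v = -1 (v = 6 - 7 = -1)
E(T) = T + sqrt(2)*sqrt(T) (E(T) = sqrt(2*T) + T = sqrt(2)*sqrt(T) + T = T + sqrt(2)*sqrt(T))
l(j, D) = j + sqrt(2)*sqrt(j)
(-3382 + 1101)/(4741 + l(v, 42)) = (-3382 + 1101)/(4741 + (-1 + sqrt(2)*sqrt(-1))) = -2281/(4741 + (-1 + sqrt(2)*I)) = -2281/(4741 + (-1 + I*sqrt(2))) = -2281/(4740 + I*sqrt(2))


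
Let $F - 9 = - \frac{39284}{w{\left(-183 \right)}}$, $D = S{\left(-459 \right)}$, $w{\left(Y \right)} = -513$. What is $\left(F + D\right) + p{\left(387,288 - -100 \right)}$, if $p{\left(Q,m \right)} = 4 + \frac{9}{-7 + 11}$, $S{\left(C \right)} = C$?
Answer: $- \frac{753439}{2052} \approx -367.17$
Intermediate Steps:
$p{\left(Q,m \right)} = \frac{25}{4}$ ($p{\left(Q,m \right)} = 4 + \frac{9}{4} = \frac{25}{4}$)
$D = -459$
$F = \frac{43901}{513}$ ($F = 9 - \frac{39284}{-513} = 9 - - \frac{39284}{513} = 9 + \frac{39284}{513} = \frac{43901}{513} \approx 85.577$)
$\left(F + D\right) + p{\left(387,288 - -100 \right)} = \left(\frac{43901}{513} - 459\right) + \frac{25}{4} = - \frac{191566}{513} + \frac{25}{4} = - \frac{753439}{2052}$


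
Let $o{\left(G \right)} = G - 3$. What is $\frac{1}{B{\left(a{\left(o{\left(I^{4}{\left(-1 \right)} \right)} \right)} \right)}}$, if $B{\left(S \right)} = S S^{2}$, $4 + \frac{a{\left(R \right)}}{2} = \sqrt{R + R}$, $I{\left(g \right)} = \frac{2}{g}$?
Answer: $\frac{47}{1000} + \frac{37 \sqrt{26}}{4000} \approx 0.094166$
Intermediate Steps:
$o{\left(G \right)} = -3 + G$
$a{\left(R \right)} = -8 + 2 \sqrt{2} \sqrt{R}$ ($a{\left(R \right)} = -8 + 2 \sqrt{R + R} = -8 + 2 \sqrt{2 R} = -8 + 2 \sqrt{2} \sqrt{R}$)
$B{\left(S \right)} = S^{3}$
$\frac{1}{B{\left(a{\left(o{\left(I^{4}{\left(-1 \right)} \right)} \right)} \right)}} = \frac{1}{\left(-8 + 2 \sqrt{2} \sqrt{-3 + \left(\frac{2}{-1}\right)^{4}}\right)^{3}} = \frac{1}{\left(-8 + 2 \sqrt{2} \sqrt{-3 + \left(2 \left(-1\right)\right)^{4}}\right)^{3}} = \frac{1}{\left(-8 + 2 \sqrt{2} \sqrt{-3 + \left(-2\right)^{4}}\right)^{3}} = \frac{1}{\left(-8 + 2 \sqrt{2} \sqrt{-3 + 16}\right)^{3}} = \frac{1}{\left(-8 + 2 \sqrt{2} \sqrt{13}\right)^{3}} = \frac{1}{\left(-8 + 2 \sqrt{26}\right)^{3}}$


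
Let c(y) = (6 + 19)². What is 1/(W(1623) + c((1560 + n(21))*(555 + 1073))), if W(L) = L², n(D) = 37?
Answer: 1/2634754 ≈ 3.7954e-7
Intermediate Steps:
c(y) = 625 (c(y) = 25² = 625)
1/(W(1623) + c((1560 + n(21))*(555 + 1073))) = 1/(1623² + 625) = 1/(2634129 + 625) = 1/2634754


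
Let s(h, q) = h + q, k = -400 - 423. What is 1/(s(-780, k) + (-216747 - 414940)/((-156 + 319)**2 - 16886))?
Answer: -9683/16153536 ≈ -0.00059944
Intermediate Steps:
k = -823
1/(s(-780, k) + (-216747 - 414940)/((-156 + 319)**2 - 16886)) = 1/((-780 - 823) + (-216747 - 414940)/((-156 + 319)**2 - 16886)) = 1/(-1603 - 631687/(163**2 - 16886)) = 1/(-1603 - 631687/(26569 - 16886)) = 1/(-1603 - 631687/9683) = 1/(-16153536/9683) = -9683/16153536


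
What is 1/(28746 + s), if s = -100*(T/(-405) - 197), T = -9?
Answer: 9/435994 ≈ 2.0642e-5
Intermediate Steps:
s = 177280/9 (s = -100*(-9/(-405) - 197) = -100*(-9*(-1/405) - 197) = -100*(1/45 - 197) = -100*(-8864/45) = 177280/9 ≈ 19698.)
1/(28746 + s) = 1/(28746 + 177280/9) = 1/(435994/9) = 9/435994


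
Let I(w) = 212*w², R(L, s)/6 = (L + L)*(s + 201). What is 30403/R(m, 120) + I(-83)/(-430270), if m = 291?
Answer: -812001908683/241151705820 ≈ -3.3672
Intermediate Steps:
R(L, s) = 12*L*(201 + s) (R(L, s) = 6*((L + L)*(s + 201)) = 6*((2*L)*(201 + s)) = 6*(2*L*(201 + s)) = 12*L*(201 + s))
30403/R(m, 120) + I(-83)/(-430270) = 30403/((12*291*(201 + 120))) + (212*(-83)²)/(-430270) = 30403/((12*291*321)) + (212*6889)*(-1/430270) = 30403/1120932 + 1460468*(-1/430270) = 30403*(1/1120932) - 730234/215135 = 30403/1120932 - 730234/215135 = -812001908683/241151705820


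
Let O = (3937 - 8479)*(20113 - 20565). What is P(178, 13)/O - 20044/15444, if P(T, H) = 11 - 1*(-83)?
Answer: -1714523315/1321095204 ≈ -1.2978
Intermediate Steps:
P(T, H) = 94 (P(T, H) = 11 + 83 = 94)
O = 2052984 (O = -4542*(-452) = 2052984)
P(178, 13)/O - 20044/15444 = 94/2052984 - 20044/15444 = 94*(1/2052984) - 20044*1/15444 = 47/1026492 - 5011/3861 = -1714523315/1321095204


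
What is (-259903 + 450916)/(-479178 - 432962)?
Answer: -191013/912140 ≈ -0.20941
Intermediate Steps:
(-259903 + 450916)/(-479178 - 432962) = 191013/(-912140) = 191013*(-1/912140) = -191013/912140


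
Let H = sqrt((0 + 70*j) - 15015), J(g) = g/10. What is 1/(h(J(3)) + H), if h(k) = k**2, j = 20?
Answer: 900/136150081 - 10000*I*sqrt(13615)/136150081 ≈ 6.6104e-6 - 0.0085702*I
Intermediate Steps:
J(g) = g/10 (J(g) = g*(1/10) = g/10)
H = I*sqrt(13615) (H = sqrt((0 + 70*20) - 15015) = sqrt((0 + 1400) - 15015) = sqrt(1400 - 15015) = sqrt(-13615) = I*sqrt(13615) ≈ 116.68*I)
1/(h(J(3)) + H) = 1/(((1/10)*3)**2 + I*sqrt(13615)) = 1/((3/10)**2 + I*sqrt(13615)) = 1/(9/100 + I*sqrt(13615))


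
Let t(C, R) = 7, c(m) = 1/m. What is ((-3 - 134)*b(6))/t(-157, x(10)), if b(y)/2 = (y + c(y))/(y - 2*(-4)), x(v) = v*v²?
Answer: -5069/294 ≈ -17.241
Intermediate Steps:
c(m) = 1/m
x(v) = v³
b(y) = 2*(y + 1/y)/(8 + y) (b(y) = 2*((y + 1/y)/(y - 2*(-4))) = 2*((y + 1/y)/(y + 8)) = 2*((y + 1/y)/(8 + y)) = 2*(y + 1/y)/(8 + y))
((-3 - 134)*b(6))/t(-157, x(10)) = ((-3 - 134)*(2*(1 + 6²)/(6*(8 + 6))))/7 = -274*(1 + 36)/(6*14)*(⅐) = -274*37/(6*14)*(⅐) = -137*37/42*(⅐) = -5069/42*⅐ = -5069/294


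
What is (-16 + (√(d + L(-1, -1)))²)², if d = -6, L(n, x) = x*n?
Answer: 441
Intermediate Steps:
L(n, x) = n*x
(-16 + (√(d + L(-1, -1)))²)² = (-16 + (√(-6 - 1*(-1)))²)² = (-16 + (√(-6 + 1))²)² = (-16 + (√(-5))²)² = (-16 + (I*√5)²)² = (-16 - 5)² = (-21)² = 441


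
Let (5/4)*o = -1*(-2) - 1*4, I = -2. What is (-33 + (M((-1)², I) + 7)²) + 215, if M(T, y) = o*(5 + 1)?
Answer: 4719/25 ≈ 188.76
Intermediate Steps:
o = -8/5 (o = 4*(-1*(-2) - 1*4)/5 = 4*(2 - 4)/5 = (⅘)*(-2) = -8/5 ≈ -1.6000)
M(T, y) = -48/5 (M(T, y) = -8*(5 + 1)/5 = -8/5*6 = -48/5)
(-33 + (M((-1)², I) + 7)²) + 215 = (-33 + (-48/5 + 7)²) + 215 = (-33 + (-13/5)²) + 215 = (-33 + 169/25) + 215 = -656/25 + 215 = 4719/25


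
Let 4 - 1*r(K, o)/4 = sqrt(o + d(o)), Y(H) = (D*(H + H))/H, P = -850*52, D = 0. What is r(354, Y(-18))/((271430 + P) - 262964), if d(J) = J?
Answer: -8/17867 ≈ -0.00044775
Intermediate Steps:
P = -44200
Y(H) = 0 (Y(H) = (0*(H + H))/H = (0*(2*H))/H = 0/H = 0)
r(K, o) = 16 - 4*sqrt(2)*sqrt(o) (r(K, o) = 16 - 4*sqrt(o + o) = 16 - 4*sqrt(2)*sqrt(o))
r(354, Y(-18))/((271430 + P) - 262964) = (16 - 4*sqrt(2)*sqrt(0))/((271430 - 44200) - 262964) = (16 - 4*sqrt(2)*0)/(227230 - 262964) = (16 + 0)/(-35734) = 16*(-1/35734) = -8/17867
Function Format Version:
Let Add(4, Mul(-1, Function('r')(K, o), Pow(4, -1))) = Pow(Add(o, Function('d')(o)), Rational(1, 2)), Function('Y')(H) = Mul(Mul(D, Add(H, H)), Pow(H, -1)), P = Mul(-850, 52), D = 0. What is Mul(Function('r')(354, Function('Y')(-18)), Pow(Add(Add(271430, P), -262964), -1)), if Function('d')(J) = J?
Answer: Rational(-8, 17867) ≈ -0.00044775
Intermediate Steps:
P = -44200
Function('Y')(H) = 0 (Function('Y')(H) = Mul(Mul(0, Add(H, H)), Pow(H, -1)) = Mul(Mul(0, Mul(2, H)), Pow(H, -1)) = Mul(0, Pow(H, -1)) = 0)
Function('r')(K, o) = Add(16, Mul(-4, Pow(2, Rational(1, 2)), Pow(o, Rational(1, 2)))) (Function('r')(K, o) = Add(16, Mul(-4, Pow(Add(o, o), Rational(1, 2)))) = Add(16, Mul(-4, Pow(Mul(2, o), Rational(1, 2)))) = Add(16, Mul(-4, Mul(Pow(2, Rational(1, 2)), Pow(o, Rational(1, 2))))) = Add(16, Mul(-4, Pow(2, Rational(1, 2)), Pow(o, Rational(1, 2)))))
Mul(Function('r')(354, Function('Y')(-18)), Pow(Add(Add(271430, P), -262964), -1)) = Mul(Add(16, Mul(-4, Pow(2, Rational(1, 2)), Pow(0, Rational(1, 2)))), Pow(Add(Add(271430, -44200), -262964), -1)) = Mul(Add(16, Mul(-4, Pow(2, Rational(1, 2)), 0)), Pow(Add(227230, -262964), -1)) = Mul(Add(16, 0), Pow(-35734, -1)) = Mul(16, Rational(-1, 35734)) = Rational(-8, 17867)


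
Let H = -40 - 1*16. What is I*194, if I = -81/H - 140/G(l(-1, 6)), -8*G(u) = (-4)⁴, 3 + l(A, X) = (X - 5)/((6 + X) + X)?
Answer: 15811/14 ≈ 1129.4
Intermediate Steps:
l(A, X) = -3 + (-5 + X)/(6 + 2*X) (l(A, X) = -3 + (X - 5)/((6 + X) + X) = -3 + (-5 + X)/(6 + 2*X))
H = -56 (H = -40 - 16 = -56)
G(u) = -32 (G(u) = -⅛*(-4)⁴ = -⅛*256 = -32)
I = 163/28 (I = -81/(-56) - 140/(-32) = -81*(-1/56) - 140*(-1/32) = 81/56 + 35/8 = 163/28 ≈ 5.8214)
I*194 = (163/28)*194 = 15811/14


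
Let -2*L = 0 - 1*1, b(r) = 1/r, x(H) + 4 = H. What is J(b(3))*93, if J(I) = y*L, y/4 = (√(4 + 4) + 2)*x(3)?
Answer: -372 - 372*√2 ≈ -898.09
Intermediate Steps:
x(H) = -4 + H
L = ½ (L = -(0 - 1*1)/2 = -(0 - 1)/2 = -½*(-1) = ½ ≈ 0.50000)
y = -8 - 8*√2 (y = 4*((√(4 + 4) + 2)*(-4 + 3)) = 4*((√8 + 2)*(-1)) = 4*((2*√2 + 2)*(-1)) = 4*((2 + 2*√2)*(-1)) = 4*(-2 - 2*√2) = -8 - 8*√2 ≈ -19.314)
J(I) = -4 - 4*√2 (J(I) = (-8 - 8*√2)*(½) = -4 - 4*√2)
J(b(3))*93 = (-4 - 4*√2)*93 = -372 - 372*√2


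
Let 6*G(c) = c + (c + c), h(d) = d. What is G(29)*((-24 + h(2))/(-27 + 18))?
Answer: 319/9 ≈ 35.444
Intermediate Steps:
G(c) = c/2 (G(c) = (c + (c + c))/6 = (c + 2*c)/6 = (3*c)/6 = c/2)
G(29)*((-24 + h(2))/(-27 + 18)) = ((½)*29)*((-24 + 2)/(-27 + 18)) = 29*(-22/(-9))/2 = 29*(-22*(-⅑))/2 = (29/2)*(22/9) = 319/9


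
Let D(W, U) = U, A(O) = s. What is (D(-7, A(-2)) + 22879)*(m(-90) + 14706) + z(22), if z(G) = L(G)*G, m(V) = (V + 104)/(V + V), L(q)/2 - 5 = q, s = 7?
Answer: 15145241579/45 ≈ 3.3656e+8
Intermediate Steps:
A(O) = 7
L(q) = 10 + 2*q
m(V) = (104 + V)/(2*V) (m(V) = (104 + V)/((2*V)) = (104 + V)*(1/(2*V)) = (104 + V)/(2*V))
z(G) = G*(10 + 2*G) (z(G) = (10 + 2*G)*G = G*(10 + 2*G))
(D(-7, A(-2)) + 22879)*(m(-90) + 14706) + z(22) = (7 + 22879)*((½)*(104 - 90)/(-90) + 14706) + 2*22*(5 + 22) = 22886*((½)*(-1/90)*14 + 14706) + 2*22*27 = 22886*(-7/90 + 14706) + 1188 = 22886*(1323533/90) + 1188 = 15145188119/45 + 1188 = 15145241579/45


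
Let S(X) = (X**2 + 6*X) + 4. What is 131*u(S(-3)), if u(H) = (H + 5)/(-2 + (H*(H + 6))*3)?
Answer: 0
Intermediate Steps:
S(X) = 4 + X**2 + 6*X
u(H) = (5 + H)/(-2 + 3*H*(6 + H)) (u(H) = (5 + H)/(-2 + (H*(6 + H))*3) = (5 + H)/(-2 + 3*H*(6 + H)))
131*u(S(-3)) = 131*((5 + (4 + (-3)**2 + 6*(-3)))/(-2 + 3*(4 + (-3)**2 + 6*(-3))**2 + 18*(4 + (-3)**2 + 6*(-3)))) = 131*((5 + (4 + 9 - 18))/(-2 + 3*(4 + 9 - 18)**2 + 18*(4 + 9 - 18))) = 131*((5 - 5)/(-2 + 3*(-5)**2 + 18*(-5))) = 131*(0/(-2 + 3*25 - 90)) = 131*(0/(-2 + 75 - 90)) = 131*(0/(-17)) = 131*(-1/17*0) = 131*0 = 0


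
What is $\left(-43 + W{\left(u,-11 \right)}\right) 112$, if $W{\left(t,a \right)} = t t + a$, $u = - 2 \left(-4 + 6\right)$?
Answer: $-4256$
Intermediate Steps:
$u = -4$ ($u = \left(-2\right) 2 = -4$)
$W{\left(t,a \right)} = a + t^{2}$ ($W{\left(t,a \right)} = t^{2} + a = a + t^{2}$)
$\left(-43 + W{\left(u,-11 \right)}\right) 112 = \left(-43 - \left(11 - \left(-4\right)^{2}\right)\right) 112 = \left(-43 + \left(-11 + 16\right)\right) 112 = \left(-43 + 5\right) 112 = \left(-38\right) 112 = -4256$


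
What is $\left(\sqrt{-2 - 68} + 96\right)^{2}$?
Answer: $\left(96 + i \sqrt{70}\right)^{2} \approx 9146.0 + 1606.4 i$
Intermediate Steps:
$\left(\sqrt{-2 - 68} + 96\right)^{2} = \left(\sqrt{-70} + 96\right)^{2} = \left(i \sqrt{70} + 96\right)^{2} = \left(96 + i \sqrt{70}\right)^{2}$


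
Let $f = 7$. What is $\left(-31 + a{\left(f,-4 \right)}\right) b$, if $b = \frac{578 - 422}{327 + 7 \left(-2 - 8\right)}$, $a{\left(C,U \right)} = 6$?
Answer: $- \frac{3900}{257} \approx -15.175$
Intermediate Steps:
$b = \frac{156}{257}$ ($b = \frac{156}{327 + 7 \left(-10\right)} = \frac{156}{327 - 70} = \frac{156}{257} \approx 0.607$)
$\left(-31 + a{\left(f,-4 \right)}\right) b = \left(-31 + 6\right) \frac{156}{257} = \left(-25\right) \frac{156}{257} = - \frac{3900}{257}$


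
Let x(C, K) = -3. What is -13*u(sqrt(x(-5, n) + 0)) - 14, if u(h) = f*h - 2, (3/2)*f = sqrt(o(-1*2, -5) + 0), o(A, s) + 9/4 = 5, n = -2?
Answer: 12 - 13*I*sqrt(33)/3 ≈ 12.0 - 24.893*I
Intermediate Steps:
o(A, s) = 11/4 (o(A, s) = -9/4 + 5 = 11/4)
f = sqrt(11)/3 (f = 2*sqrt(11/4 + 0)/3 = 2*sqrt(11/4)/3 = 2*(sqrt(11)/2)/3 = sqrt(11)/3 ≈ 1.1055)
u(h) = -2 + h*sqrt(11)/3 (u(h) = (sqrt(11)/3)*h - 2 = h*sqrt(11)/3 - 2 = -2 + h*sqrt(11)/3)
-13*u(sqrt(x(-5, n) + 0)) - 14 = -13*(-2 + sqrt(-3 + 0)*sqrt(11)/3) - 14 = -13*(-2 + sqrt(-3)*sqrt(11)/3) - 14 = -13*(-2 + (I*sqrt(3))*sqrt(11)/3) - 14 = -13*(-2 + I*sqrt(33)/3) - 14 = (26 - 13*I*sqrt(33)/3) - 14 = 12 - 13*I*sqrt(33)/3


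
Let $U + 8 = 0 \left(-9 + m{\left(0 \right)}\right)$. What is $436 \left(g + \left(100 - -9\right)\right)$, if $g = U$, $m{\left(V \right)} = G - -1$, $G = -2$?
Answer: $44036$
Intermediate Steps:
$m{\left(V \right)} = -1$ ($m{\left(V \right)} = -2 - -1 = -2 + 1 = -1$)
$U = -8$ ($U = -8 + 0 \left(-9 - 1\right) = -8 + 0 \left(-10\right) = -8 + 0 = -8$)
$g = -8$
$436 \left(g + \left(100 - -9\right)\right) = 436 \left(-8 + \left(100 - -9\right)\right) = 436 \left(-8 + \left(100 + 9\right)\right) = 436 \left(-8 + 109\right) = 436 \cdot 101 = 44036$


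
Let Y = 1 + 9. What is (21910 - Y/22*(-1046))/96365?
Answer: 49248/212003 ≈ 0.23230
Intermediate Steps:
Y = 10
(21910 - Y/22*(-1046))/96365 = (21910 - 10/22*(-1046))/96365 = (21910 - 10*(1/22)*(-1046))*(1/96365) = (21910 - 5*(-1046)/11)*(1/96365) = (21910 - 1*(-5230/11))*(1/96365) = (21910 + 5230/11)*(1/96365) = (246240/11)*(1/96365) = 49248/212003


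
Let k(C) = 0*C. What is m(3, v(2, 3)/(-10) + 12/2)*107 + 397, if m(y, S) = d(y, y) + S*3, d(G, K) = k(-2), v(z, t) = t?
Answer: 22267/10 ≈ 2226.7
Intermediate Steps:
k(C) = 0
d(G, K) = 0
m(y, S) = 3*S (m(y, S) = 0 + S*3 = 0 + 3*S = 3*S)
m(3, v(2, 3)/(-10) + 12/2)*107 + 397 = (3*(3/(-10) + 12/2))*107 + 397 = (3*(3*(-1/10) + 12*(1/2)))*107 + 397 = (3*(-3/10 + 6))*107 + 397 = (3*(57/10))*107 + 397 = (171/10)*107 + 397 = 18297/10 + 397 = 22267/10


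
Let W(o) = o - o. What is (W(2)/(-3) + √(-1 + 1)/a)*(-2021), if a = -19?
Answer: 0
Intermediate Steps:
W(o) = 0
(W(2)/(-3) + √(-1 + 1)/a)*(-2021) = (0/(-3) + √(-1 + 1)/(-19))*(-2021) = (0*(-⅓) + √0*(-1/19))*(-2021) = (0 + 0*(-1/19))*(-2021) = (0 + 0)*(-2021) = 0*(-2021) = 0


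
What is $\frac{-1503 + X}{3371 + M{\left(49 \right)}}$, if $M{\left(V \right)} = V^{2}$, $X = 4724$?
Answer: $\frac{3221}{5772} \approx 0.55804$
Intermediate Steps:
$\frac{-1503 + X}{3371 + M{\left(49 \right)}} = \frac{-1503 + 4724}{3371 + 49^{2}} = \frac{3221}{3371 + 2401} = \frac{3221}{5772}$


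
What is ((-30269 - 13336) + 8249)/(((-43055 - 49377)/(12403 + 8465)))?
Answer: 46113063/5777 ≈ 7982.2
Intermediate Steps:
((-30269 - 13336) + 8249)/(((-43055 - 49377)/(12403 + 8465))) = (-43605 + 8249)/((-92432/20868)) = -35356/((-92432*1/20868)) = -35356/(-23108/5217) = -35356*(-5217/23108) = 46113063/5777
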